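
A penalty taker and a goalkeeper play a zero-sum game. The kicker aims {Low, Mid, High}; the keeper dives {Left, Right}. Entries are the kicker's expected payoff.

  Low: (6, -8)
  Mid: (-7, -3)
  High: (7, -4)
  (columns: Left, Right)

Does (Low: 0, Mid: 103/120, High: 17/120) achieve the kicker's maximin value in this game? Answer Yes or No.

Against Left this mix gives (103/120)·(-7) + (17/120)·7 = -301/60.
Against Right this mix gives (103/120)·(-3) + (17/120)·(-4) = -377/120.
The keeper will play Left, holding the kicker to -301/60. Shifting weight toward the row that does better against Left would raise this floor (the equalizing mix achieves -49/15 against both Left and Right), so the proposed strategy is not optimal.

No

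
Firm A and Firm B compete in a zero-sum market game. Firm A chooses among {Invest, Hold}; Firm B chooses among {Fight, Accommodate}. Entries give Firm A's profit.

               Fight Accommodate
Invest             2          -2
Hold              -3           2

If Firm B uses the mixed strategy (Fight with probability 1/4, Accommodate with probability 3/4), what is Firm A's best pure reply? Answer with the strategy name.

Expected payoff of Invest: (1/4)·2 + (3/4)·(-2) = -1.
Expected payoff of Hold: (1/4)·(-3) + (3/4)·2 = 3/4.
The largest is 3/4, so Firm A's best response is Hold.

Hold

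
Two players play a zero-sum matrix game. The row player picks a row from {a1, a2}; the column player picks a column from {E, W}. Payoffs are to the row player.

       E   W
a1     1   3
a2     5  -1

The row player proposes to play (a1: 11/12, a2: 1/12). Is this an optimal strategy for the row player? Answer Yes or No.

Against E this mix gives (11/12)·1 + (1/12)·5 = 4/3.
Against W this mix gives (11/12)·3 + (1/12)·(-1) = 8/3.
The column player will play E, holding the row player to 4/3. Shifting weight toward the row that does better against E would raise this floor (the equalizing mix achieves 2 against both E and W), so the proposed strategy is not optimal.

No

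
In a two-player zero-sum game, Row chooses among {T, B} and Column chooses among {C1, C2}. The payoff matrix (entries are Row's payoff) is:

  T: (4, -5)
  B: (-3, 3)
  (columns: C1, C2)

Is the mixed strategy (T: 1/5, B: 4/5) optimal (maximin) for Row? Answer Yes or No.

No

Against C1 this mix gives (1/5)·4 + (4/5)·(-3) = -8/5.
Against C2 this mix gives (1/5)·(-5) + (4/5)·3 = 7/5.
Column will play C1, holding Row to -8/5. Shifting weight toward the row that does better against C1 would raise this floor (the equalizing mix achieves -1/5 against both C1 and C2), so the proposed strategy is not optimal.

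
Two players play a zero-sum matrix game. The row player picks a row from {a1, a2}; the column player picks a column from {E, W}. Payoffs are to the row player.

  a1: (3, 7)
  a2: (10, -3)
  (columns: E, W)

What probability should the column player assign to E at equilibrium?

10/17

Row minima: a1 → 3, a2 → -3; maximin = 3.
Column maxima: E → 10, W → 7; minimax = 7.
3 ≠ 7, so there is no saddle point; optimal play is mixed.
Let the row player play a1 with probability p. Expected payoff against E: 3p + 10(1−p) = −7p + 10; against W: 7p + (-3)(1−p) = 10p − 3.
Setting these equal: −7p + 10 = 10p − 3 ⇒ −17p = -13 ⇒ p = 13/17, and the value is (-7)·(13/17) + 10 = 79/17.
For the column player: with q = P(E), equating a1's and a2's payoffs gives −4q + 7 = 13q − 3 ⇒ q = 10/17.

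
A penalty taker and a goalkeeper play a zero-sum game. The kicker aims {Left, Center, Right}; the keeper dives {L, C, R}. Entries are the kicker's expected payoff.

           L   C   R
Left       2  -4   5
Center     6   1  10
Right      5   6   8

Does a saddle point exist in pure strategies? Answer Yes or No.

Row minima: Left → -4, Center → 1, Right → 5; maximin = 5.
Column maxima: L → 6, C → 6, R → 10; minimax = 6.
5 ≠ 6, so no pure-strategy equilibrium exists.

No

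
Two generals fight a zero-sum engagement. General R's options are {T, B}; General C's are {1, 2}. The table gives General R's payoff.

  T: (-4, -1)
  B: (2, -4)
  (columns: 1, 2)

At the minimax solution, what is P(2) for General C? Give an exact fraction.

2/3

Row minima: T → -4, B → -4; maximin = -4.
Column maxima: 1 → 2, 2 → -1; minimax = -1.
-4 ≠ -1, so there is no saddle point; optimal play is mixed.
Let General R play T with probability p. Expected payoff against 1: (-4)p + 2(1−p) = −6p + 2; against 2: (-1)p + (-4)(1−p) = 3p − 4.
Setting these equal: −6p + 2 = 3p − 4 ⇒ −9p = -6 ⇒ p = 2/3, and the value is (-6)·(2/3) + 2 = -2.
For General C: with q = P(1), equating T's and B's payoffs gives −3q − 1 = 6q − 4 ⇒ q = 1/3.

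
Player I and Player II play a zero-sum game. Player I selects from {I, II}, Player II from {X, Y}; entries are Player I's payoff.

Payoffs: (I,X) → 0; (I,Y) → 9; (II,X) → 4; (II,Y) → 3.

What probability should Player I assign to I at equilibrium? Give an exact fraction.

1/10

Row minima: I → 0, II → 3; maximin = 3.
Column maxima: X → 4, Y → 9; minimax = 4.
3 ≠ 4, so there is no saddle point; optimal play is mixed.
Let Player I play I with probability p. Expected payoff against X: 0p + 4(1−p) = −4p + 4; against Y: 9p + 3(1−p) = 6p + 3.
Setting these equal: −4p + 4 = 6p + 3 ⇒ −10p = -1 ⇒ p = 1/10, and the value is (-4)·(1/10) + 4 = 18/5.
For Player II: with q = P(X), equating I's and II's payoffs gives −9q + 9 = q + 3 ⇒ q = 3/5.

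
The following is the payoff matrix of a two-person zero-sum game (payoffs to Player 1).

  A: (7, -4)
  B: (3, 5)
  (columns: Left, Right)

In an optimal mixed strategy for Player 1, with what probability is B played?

11/13

Row minima: A → -4, B → 3; maximin = 3.
Column maxima: Left → 7, Right → 5; minimax = 5.
3 ≠ 5, so there is no saddle point; optimal play is mixed.
Let Player 1 play A with probability p. Expected payoff against Left: 7p + 3(1−p) = 4p + 3; against Right: (-4)p + 5(1−p) = −9p + 5.
Setting these equal: 4p + 3 = −9p + 5 ⇒ 13p = 2 ⇒ p = 2/13, and the value is (4)·(2/13) + 3 = 47/13.
For Player 2: with q = P(Left), equating A's and B's payoffs gives 11q − 4 = −2q + 5 ⇒ q = 9/13.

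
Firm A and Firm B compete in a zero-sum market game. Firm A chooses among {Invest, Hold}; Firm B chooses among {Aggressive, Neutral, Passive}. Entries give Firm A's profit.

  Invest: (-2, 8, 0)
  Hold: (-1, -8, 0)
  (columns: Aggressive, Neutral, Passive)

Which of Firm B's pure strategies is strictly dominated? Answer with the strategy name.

Passive

Aggressive holds Firm A's payoff strictly below Passive in every row: -2 < 0, -1 < 0.
So Passive is strictly dominated for Firm B.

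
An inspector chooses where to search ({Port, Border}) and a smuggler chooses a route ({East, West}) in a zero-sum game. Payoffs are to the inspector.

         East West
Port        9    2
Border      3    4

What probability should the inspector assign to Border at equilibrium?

Row minima: Port → 2, Border → 3; maximin = 3.
Column maxima: East → 9, West → 4; minimax = 4.
3 ≠ 4, so there is no saddle point; optimal play is mixed.
Let the inspector play Port with probability p. Expected payoff against East: 9p + 3(1−p) = 6p + 3; against West: 2p + 4(1−p) = −2p + 4.
Setting these equal: 6p + 3 = −2p + 4 ⇒ 8p = 1 ⇒ p = 1/8, and the value is (6)·(1/8) + 3 = 15/4.
For the smuggler: with q = P(East), equating Port's and Border's payoffs gives 7q + 2 = −q + 4 ⇒ q = 1/4.

7/8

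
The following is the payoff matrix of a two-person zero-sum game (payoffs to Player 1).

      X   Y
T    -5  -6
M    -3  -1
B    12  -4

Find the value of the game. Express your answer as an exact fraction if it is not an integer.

-4/3

Row minima: T → -6, M → -3, B → -4; maximin = -3.
Column maxima: X → 12, Y → -1; minimax = -1.
-3 ≠ -1, so there is no saddle point; optimal play is mixed.
T is strictly dominated by M, so Player 1 never plays it.
On the remaining 2×2 (M, B vs X, Y):
Let Player 1 play M with probability p. Expected payoff against X: (-3)p + 12(1−p) = −15p + 12; against Y: (-1)p + (-4)(1−p) = 3p − 4.
Setting these equal: −15p + 12 = 3p − 4 ⇒ −18p = -16 ⇒ p = 8/9, and the value is (-15)·(8/9) + 12 = -4/3.
For Player 2: with q = P(X), equating M's and B's payoffs gives −2q − 1 = 16q − 4 ⇒ q = 1/6.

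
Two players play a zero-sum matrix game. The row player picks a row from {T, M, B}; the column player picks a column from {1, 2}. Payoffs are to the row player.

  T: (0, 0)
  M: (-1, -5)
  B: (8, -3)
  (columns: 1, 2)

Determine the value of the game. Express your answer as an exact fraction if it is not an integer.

Row minima: T → 0, M → -5, B → -3; maximin = 0.
Column maxima: 1 → 8, 2 → 0; minimax = 0.
Since maximin = minimax = 0, there is a saddle point and the value is 0.

0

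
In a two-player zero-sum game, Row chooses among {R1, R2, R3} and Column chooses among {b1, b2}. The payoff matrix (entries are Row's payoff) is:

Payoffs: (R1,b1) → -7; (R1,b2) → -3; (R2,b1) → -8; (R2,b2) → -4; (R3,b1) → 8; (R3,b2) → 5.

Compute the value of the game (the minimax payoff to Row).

5

Row minima: R1 → -7, R2 → -8, R3 → 5; maximin = 5.
Column maxima: b1 → 8, b2 → 5; minimax = 5.
Since maximin = minimax = 5, there is a saddle point and the value is 5.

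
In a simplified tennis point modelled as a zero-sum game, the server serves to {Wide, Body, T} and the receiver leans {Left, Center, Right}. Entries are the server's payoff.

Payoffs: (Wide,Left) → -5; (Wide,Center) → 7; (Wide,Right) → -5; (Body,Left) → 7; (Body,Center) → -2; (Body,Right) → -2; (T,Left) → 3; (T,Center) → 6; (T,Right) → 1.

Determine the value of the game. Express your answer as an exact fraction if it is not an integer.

Row minima: Wide → -5, Body → -2, T → 1; maximin = 1.
Column maxima: Left → 7, Center → 7, Right → 1; minimax = 1.
Since maximin = minimax = 1, there is a saddle point and the value is 1.

1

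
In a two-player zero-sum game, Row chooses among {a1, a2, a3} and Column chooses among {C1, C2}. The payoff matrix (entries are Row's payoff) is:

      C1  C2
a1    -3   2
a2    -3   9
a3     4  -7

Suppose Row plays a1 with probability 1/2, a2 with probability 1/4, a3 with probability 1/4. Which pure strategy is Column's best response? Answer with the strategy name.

C1

If Column plays C1, Row's expected payoff is (1/2)·(-3) + (1/4)·(-3) + (1/4)·4 = -5/4.
If Column plays C2, Row's expected payoff is (1/2)·2 + (1/4)·9 + (1/4)·(-7) = 3/2.
Column minimizes Row's payoff; the smallest is -5/4, so the best response is C1.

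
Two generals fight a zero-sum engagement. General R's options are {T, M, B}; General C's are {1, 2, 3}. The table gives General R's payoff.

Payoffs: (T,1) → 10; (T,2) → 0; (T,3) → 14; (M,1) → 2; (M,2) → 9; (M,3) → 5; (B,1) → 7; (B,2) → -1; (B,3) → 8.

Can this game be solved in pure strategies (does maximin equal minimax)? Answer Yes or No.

No

Row minima: T → 0, M → 2, B → -1; maximin = 2.
Column maxima: 1 → 10, 2 → 9, 3 → 14; minimax = 9.
2 ≠ 9, so no pure-strategy equilibrium exists.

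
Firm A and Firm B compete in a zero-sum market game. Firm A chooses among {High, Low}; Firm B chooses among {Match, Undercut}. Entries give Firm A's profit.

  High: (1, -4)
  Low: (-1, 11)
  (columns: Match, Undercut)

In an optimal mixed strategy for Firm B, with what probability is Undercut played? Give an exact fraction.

Row minima: High → -4, Low → -1; maximin = -1.
Column maxima: Match → 1, Undercut → 11; minimax = 1.
-1 ≠ 1, so there is no saddle point; optimal play is mixed.
Let Firm A play High with probability p. Expected payoff against Match: 1p + (-1)(1−p) = 2p − 1; against Undercut: (-4)p + 11(1−p) = −15p + 11.
Setting these equal: 2p − 1 = −15p + 11 ⇒ 17p = 12 ⇒ p = 12/17, and the value is (2)·(12/17) − 1 = 7/17.
For Firm B: with q = P(Match), equating High's and Low's payoffs gives 5q − 4 = −12q + 11 ⇒ q = 15/17.

2/17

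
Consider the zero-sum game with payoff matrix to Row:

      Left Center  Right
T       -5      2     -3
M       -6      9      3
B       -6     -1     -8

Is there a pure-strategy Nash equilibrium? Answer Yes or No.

Row minima: T → -5, M → -6, B → -8; maximin = -5.
Column maxima: Left → -5, Center → 9, Right → 3; minimax = -5.
maximin = minimax = -5, so a saddle point exists.

Yes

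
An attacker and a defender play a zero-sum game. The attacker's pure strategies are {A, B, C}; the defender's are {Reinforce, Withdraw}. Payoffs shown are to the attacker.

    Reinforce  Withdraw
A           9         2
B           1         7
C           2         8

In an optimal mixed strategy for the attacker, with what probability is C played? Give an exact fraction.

Row minima: A → 2, B → 1, C → 2; maximin = 2.
Column maxima: Reinforce → 9, Withdraw → 8; minimax = 8.
2 ≠ 8, so there is no saddle point; optimal play is mixed.
B is strictly dominated by C, so the attacker never plays it.
On the remaining 2×2 (A, C vs Reinforce, Withdraw):
Let the attacker play A with probability p. Expected payoff against Reinforce: 9p + 2(1−p) = 7p + 2; against Withdraw: 2p + 8(1−p) = −6p + 8.
Setting these equal: 7p + 2 = −6p + 8 ⇒ 13p = 6 ⇒ p = 6/13, and the value is (7)·(6/13) + 2 = 68/13.
For the defender: with q = P(Reinforce), equating A's and C's payoffs gives 7q + 2 = −6q + 8 ⇒ q = 6/13.

7/13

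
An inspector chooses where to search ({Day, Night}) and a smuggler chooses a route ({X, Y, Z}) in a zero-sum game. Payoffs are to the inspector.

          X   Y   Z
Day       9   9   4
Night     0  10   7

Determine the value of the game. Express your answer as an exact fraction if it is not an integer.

Row minima: Day → 4, Night → 0; maximin = 4.
Column maxima: X → 9, Y → 10, Z → 7; minimax = 7.
4 ≠ 7, so there is no saddle point; optimal play is mixed.
Y is strictly dominated by Z (it gives the inspector strictly more in every row), so the smuggler never plays it.
On the remaining 2×2 (Day, Night vs X, Z):
Let the inspector play Day with probability p. Expected payoff against X: 9p + 0(1−p) = 9p; against Z: 4p + 7(1−p) = −3p + 7.
Setting these equal: 9p = −3p + 7 ⇒ 12p = 7 ⇒ p = 7/12, and the value is (9)·(7/12) = 21/4.
For the smuggler: with q = P(X), equating Day's and Night's payoffs gives 5q + 4 = −7q + 7 ⇒ q = 1/4.

21/4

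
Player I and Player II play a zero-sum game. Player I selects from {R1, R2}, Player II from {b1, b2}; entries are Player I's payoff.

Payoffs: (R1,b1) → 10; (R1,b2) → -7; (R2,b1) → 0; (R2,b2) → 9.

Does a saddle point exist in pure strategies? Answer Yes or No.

No

Row minima: R1 → -7, R2 → 0; maximin = 0.
Column maxima: b1 → 10, b2 → 9; minimax = 9.
0 ≠ 9, so no pure-strategy equilibrium exists.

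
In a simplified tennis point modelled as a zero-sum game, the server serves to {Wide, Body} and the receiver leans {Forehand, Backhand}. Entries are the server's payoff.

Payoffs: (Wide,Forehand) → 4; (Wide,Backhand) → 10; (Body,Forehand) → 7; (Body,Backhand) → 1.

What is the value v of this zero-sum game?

Row minima: Wide → 4, Body → 1; maximin = 4.
Column maxima: Forehand → 7, Backhand → 10; minimax = 7.
4 ≠ 7, so there is no saddle point; optimal play is mixed.
Let the server play Wide with probability p. Expected payoff against Forehand: 4p + 7(1−p) = −3p + 7; against Backhand: 10p + 1(1−p) = 9p + 1.
Setting these equal: −3p + 7 = 9p + 1 ⇒ −12p = -6 ⇒ p = 1/2, and the value is (-3)·(1/2) + 7 = 11/2.
For the receiver: with q = P(Forehand), equating Wide's and Body's payoffs gives −6q + 10 = 6q + 1 ⇒ q = 3/4.

11/2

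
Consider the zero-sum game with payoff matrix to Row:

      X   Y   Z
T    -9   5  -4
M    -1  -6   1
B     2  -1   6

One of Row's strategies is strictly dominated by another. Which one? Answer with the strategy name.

B gives a strictly higher payoff than M against every column: 2 > -1, -1 > -6, 6 > 1.
So M is strictly dominated and Row never plays it.

M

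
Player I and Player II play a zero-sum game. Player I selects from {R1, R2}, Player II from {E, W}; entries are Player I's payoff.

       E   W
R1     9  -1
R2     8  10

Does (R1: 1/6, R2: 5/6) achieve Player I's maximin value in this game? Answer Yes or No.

Yes

Against E this mix gives (1/6)·9 + (5/6)·8 = 49/6.
Against W this mix gives (1/6)·(-1) + (5/6)·10 = 49/6.
All of Player II's active replies (E, W) yield 49/6, and no column does worse for Player I. The mix makes Player II indifferent and guarantees 49/6, so it is optimal.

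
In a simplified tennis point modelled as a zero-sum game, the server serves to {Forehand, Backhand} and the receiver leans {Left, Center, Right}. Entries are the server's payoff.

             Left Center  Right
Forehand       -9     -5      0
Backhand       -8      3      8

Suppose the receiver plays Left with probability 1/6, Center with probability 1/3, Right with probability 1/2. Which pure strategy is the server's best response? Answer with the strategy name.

Backhand

Expected payoff of Forehand: (1/6)·(-9) + (1/3)·(-5) + (1/2)·0 = -19/6.
Expected payoff of Backhand: (1/6)·(-8) + (1/3)·3 + (1/2)·8 = 11/3.
The largest is 11/3, so the server's best response is Backhand.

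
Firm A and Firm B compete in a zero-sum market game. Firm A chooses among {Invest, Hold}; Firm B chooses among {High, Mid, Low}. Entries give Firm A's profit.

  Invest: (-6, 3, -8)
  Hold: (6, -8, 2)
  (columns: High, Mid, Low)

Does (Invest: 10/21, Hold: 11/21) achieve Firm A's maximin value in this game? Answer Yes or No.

Yes

Against High this mix gives (10/21)·(-6) + (11/21)·6 = 2/7.
Against Mid this mix gives (10/21)·3 + (11/21)·(-8) = -58/21.
Against Low this mix gives (10/21)·(-8) + (11/21)·2 = -58/21.
All of Firm B's active replies (Mid, Low) yield -58/21, and no column does worse for Firm A. The mix makes Firm B indifferent and guarantees -58/21, so it is optimal.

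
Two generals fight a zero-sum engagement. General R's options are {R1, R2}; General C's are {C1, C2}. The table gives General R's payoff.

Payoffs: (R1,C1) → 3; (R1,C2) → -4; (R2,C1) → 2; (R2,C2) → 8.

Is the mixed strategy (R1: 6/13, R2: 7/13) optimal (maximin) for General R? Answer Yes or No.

Yes

Against C1 this mix gives (6/13)·3 + (7/13)·2 = 32/13.
Against C2 this mix gives (6/13)·(-4) + (7/13)·8 = 32/13.
All of General C's active replies (C1, C2) yield 32/13, and no column does worse for General R. The mix makes General C indifferent and guarantees 32/13, so it is optimal.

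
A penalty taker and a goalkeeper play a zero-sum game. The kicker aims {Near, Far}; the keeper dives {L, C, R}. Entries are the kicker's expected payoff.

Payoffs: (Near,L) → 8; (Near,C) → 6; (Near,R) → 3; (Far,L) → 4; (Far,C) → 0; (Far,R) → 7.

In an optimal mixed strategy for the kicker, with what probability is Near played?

Row minima: Near → 3, Far → 0; maximin = 3.
Column maxima: L → 8, C → 6, R → 7; minimax = 6.
3 ≠ 6, so there is no saddle point; optimal play is mixed.
L is strictly dominated by C (it gives the kicker strictly more in every row), so the keeper never plays it.
On the remaining 2×2 (Near, Far vs C, R):
Let the kicker play Near with probability p. Expected payoff against C: 6p + 0(1−p) = 6p; against R: 3p + 7(1−p) = −4p + 7.
Setting these equal: 6p = −4p + 7 ⇒ 10p = 7 ⇒ p = 7/10, and the value is (6)·(7/10) = 21/5.
For the keeper: with q = P(C), equating Near's and Far's payoffs gives 3q + 3 = −7q + 7 ⇒ q = 2/5.

7/10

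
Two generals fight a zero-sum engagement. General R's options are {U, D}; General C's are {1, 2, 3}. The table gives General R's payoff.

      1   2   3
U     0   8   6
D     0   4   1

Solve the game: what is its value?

Row minima: U → 0, D → 0; maximin = 0.
Column maxima: 1 → 0, 2 → 8, 3 → 6; minimax = 0.
Since maximin = minimax = 0, there is a saddle point and the value is 0.

0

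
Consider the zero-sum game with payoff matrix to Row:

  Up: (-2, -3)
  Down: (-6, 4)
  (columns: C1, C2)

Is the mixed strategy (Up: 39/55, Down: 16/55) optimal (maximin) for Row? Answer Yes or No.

Against C1 this mix gives (39/55)·(-2) + (16/55)·(-6) = -174/55.
Against C2 this mix gives (39/55)·(-3) + (16/55)·4 = -53/55.
Column will play C1, holding Row to -174/55. Shifting weight toward the row that does better against C1 would raise this floor (the equalizing mix achieves -26/11 against both C1 and C2), so the proposed strategy is not optimal.

No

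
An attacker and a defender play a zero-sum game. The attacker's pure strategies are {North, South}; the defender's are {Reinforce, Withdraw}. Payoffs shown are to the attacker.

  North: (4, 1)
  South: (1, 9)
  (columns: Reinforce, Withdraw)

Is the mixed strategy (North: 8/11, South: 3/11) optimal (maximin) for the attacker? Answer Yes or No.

Yes

Against Reinforce this mix gives (8/11)·4 + (3/11)·1 = 35/11.
Against Withdraw this mix gives (8/11)·1 + (3/11)·9 = 35/11.
All of the defender's active replies (Reinforce, Withdraw) yield 35/11, and no column does worse for the attacker. The mix makes the defender indifferent and guarantees 35/11, so it is optimal.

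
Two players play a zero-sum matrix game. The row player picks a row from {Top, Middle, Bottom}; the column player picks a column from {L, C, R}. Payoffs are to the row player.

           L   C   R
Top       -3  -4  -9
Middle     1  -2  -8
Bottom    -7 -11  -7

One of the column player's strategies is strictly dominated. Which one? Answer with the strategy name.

C holds the row player's payoff strictly below L in every row: -4 < -3, -2 < 1, -11 < -7.
So L is strictly dominated for the column player.

L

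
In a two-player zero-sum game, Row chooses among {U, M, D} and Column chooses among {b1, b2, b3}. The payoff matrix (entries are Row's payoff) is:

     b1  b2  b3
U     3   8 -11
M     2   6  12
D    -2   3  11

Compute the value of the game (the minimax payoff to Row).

Row minima: U → -11, M → 2, D → -2; maximin = 2.
Column maxima: b1 → 3, b2 → 8, b3 → 12; minimax = 3.
2 ≠ 3, so there is no saddle point; optimal play is mixed.
D is strictly dominated by M, so Row never plays it.
b2 is strictly dominated by b1 (it gives Row strictly more in every row), so Column never plays it.
On the remaining 2×2 (U, M vs b1, b3):
Let Row play U with probability p. Expected payoff against b1: 3p + 2(1−p) = p + 2; against b3: (-11)p + 12(1−p) = −23p + 12.
Setting these equal: p + 2 = −23p + 12 ⇒ 24p = 10 ⇒ p = 5/12, and the value is (1)·(5/12) + 2 = 29/12.
For Column: with q = P(b1), equating U's and M's payoffs gives 14q − 11 = −10q + 12 ⇒ q = 23/24.

29/12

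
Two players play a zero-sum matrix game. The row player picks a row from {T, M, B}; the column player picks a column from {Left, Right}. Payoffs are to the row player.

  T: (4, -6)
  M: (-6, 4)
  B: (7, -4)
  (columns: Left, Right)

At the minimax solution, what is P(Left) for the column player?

Row minima: T → -6, M → -6, B → -4; maximin = -4.
Column maxima: Left → 7, Right → 4; minimax = 4.
-4 ≠ 4, so there is no saddle point; optimal play is mixed.
T is strictly dominated by B, so the row player never plays it.
On the remaining 2×2 (M, B vs Left, Right):
Let the row player play M with probability p. Expected payoff against Left: (-6)p + 7(1−p) = −13p + 7; against Right: 4p + (-4)(1−p) = 8p − 4.
Setting these equal: −13p + 7 = 8p − 4 ⇒ −21p = -11 ⇒ p = 11/21, and the value is (-13)·(11/21) + 7 = 4/21.
For the column player: with q = P(Left), equating M's and B's payoffs gives −10q + 4 = 11q − 4 ⇒ q = 8/21.

8/21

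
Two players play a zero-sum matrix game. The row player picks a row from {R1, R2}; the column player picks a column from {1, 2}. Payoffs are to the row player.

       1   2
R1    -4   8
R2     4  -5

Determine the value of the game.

4/7

Row minima: R1 → -4, R2 → -5; maximin = -4.
Column maxima: 1 → 4, 2 → 8; minimax = 4.
-4 ≠ 4, so there is no saddle point; optimal play is mixed.
Let the row player play R1 with probability p. Expected payoff against 1: (-4)p + 4(1−p) = −8p + 4; against 2: 8p + (-5)(1−p) = 13p − 5.
Setting these equal: −8p + 4 = 13p − 5 ⇒ −21p = -9 ⇒ p = 3/7, and the value is (-8)·(3/7) + 4 = 4/7.
For the column player: with q = P(1), equating R1's and R2's payoffs gives −12q + 8 = 9q − 5 ⇒ q = 13/21.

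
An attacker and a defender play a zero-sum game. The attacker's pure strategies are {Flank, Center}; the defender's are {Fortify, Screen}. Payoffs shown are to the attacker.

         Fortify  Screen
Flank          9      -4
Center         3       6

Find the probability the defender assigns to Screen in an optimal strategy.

Row minima: Flank → -4, Center → 3; maximin = 3.
Column maxima: Fortify → 9, Screen → 6; minimax = 6.
3 ≠ 6, so there is no saddle point; optimal play is mixed.
Let the attacker play Flank with probability p. Expected payoff against Fortify: 9p + 3(1−p) = 6p + 3; against Screen: (-4)p + 6(1−p) = −10p + 6.
Setting these equal: 6p + 3 = −10p + 6 ⇒ 16p = 3 ⇒ p = 3/16, and the value is (6)·(3/16) + 3 = 33/8.
For the defender: with q = P(Fortify), equating Flank's and Center's payoffs gives 13q − 4 = −3q + 6 ⇒ q = 5/8.

3/8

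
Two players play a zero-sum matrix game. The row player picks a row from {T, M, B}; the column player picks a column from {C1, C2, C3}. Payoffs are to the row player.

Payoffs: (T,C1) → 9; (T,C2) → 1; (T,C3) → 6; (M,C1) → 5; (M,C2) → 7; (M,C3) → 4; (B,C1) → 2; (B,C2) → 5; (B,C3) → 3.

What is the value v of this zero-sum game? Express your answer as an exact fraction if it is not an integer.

Row minima: T → 1, M → 4, B → 2; maximin = 4.
Column maxima: C1 → 9, C2 → 7, C3 → 6; minimax = 6.
4 ≠ 6, so there is no saddle point; optimal play is mixed.
B is strictly dominated by M, so the row player never plays it.
With B eliminated, C1 is strictly dominated by C3 (it gives the row player strictly more in every remaining row), so the column player never plays it.
On the remaining 2×2 (T, M vs C2, C3):
Let the row player play T with probability p. Expected payoff against C2: 1p + 7(1−p) = −6p + 7; against C3: 6p + 4(1−p) = 2p + 4.
Setting these equal: −6p + 7 = 2p + 4 ⇒ −8p = -3 ⇒ p = 3/8, and the value is (-6)·(3/8) + 7 = 19/4.
For the column player: with q = P(C2), equating T's and M's payoffs gives −5q + 6 = 3q + 4 ⇒ q = 1/4.

19/4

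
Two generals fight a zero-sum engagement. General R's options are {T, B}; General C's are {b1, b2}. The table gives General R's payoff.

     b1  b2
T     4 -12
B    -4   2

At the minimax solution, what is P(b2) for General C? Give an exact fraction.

Row minima: T → -12, B → -4; maximin = -4.
Column maxima: b1 → 4, b2 → 2; minimax = 2.
-4 ≠ 2, so there is no saddle point; optimal play is mixed.
Let General R play T with probability p. Expected payoff against b1: 4p + (-4)(1−p) = 8p − 4; against b2: (-12)p + 2(1−p) = −14p + 2.
Setting these equal: 8p − 4 = −14p + 2 ⇒ 22p = 6 ⇒ p = 3/11, and the value is (8)·(3/11) − 4 = -20/11.
For General C: with q = P(b1), equating T's and B's payoffs gives 16q − 12 = −6q + 2 ⇒ q = 7/11.

4/11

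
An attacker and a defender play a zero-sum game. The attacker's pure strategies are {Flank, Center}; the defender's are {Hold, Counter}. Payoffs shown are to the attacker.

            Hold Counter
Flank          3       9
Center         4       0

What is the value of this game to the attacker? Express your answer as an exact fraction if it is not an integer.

18/5

Row minima: Flank → 3, Center → 0; maximin = 3.
Column maxima: Hold → 4, Counter → 9; minimax = 4.
3 ≠ 4, so there is no saddle point; optimal play is mixed.
Let the attacker play Flank with probability p. Expected payoff against Hold: 3p + 4(1−p) = −p + 4; against Counter: 9p + 0(1−p) = 9p.
Setting these equal: −p + 4 = 9p ⇒ −10p = -4 ⇒ p = 2/5, and the value is (-1)·(2/5) + 4 = 18/5.
For the defender: with q = P(Hold), equating Flank's and Center's payoffs gives −6q + 9 = 4q ⇒ q = 9/10.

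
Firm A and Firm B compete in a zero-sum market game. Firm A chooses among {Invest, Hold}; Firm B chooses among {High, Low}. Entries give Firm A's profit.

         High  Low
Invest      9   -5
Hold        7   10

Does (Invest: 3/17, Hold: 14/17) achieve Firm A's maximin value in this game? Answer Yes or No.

Against High this mix gives (3/17)·9 + (14/17)·7 = 125/17.
Against Low this mix gives (3/17)·(-5) + (14/17)·10 = 125/17.
All of Firm B's active replies (High, Low) yield 125/17, and no column does worse for Firm A. The mix makes Firm B indifferent and guarantees 125/17, so it is optimal.

Yes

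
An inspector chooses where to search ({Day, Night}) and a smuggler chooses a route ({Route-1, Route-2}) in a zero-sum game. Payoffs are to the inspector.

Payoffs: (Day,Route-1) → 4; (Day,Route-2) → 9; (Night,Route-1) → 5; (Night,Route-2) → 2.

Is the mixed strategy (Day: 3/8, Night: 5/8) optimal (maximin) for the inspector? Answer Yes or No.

Yes

Against Route-1 this mix gives (3/8)·4 + (5/8)·5 = 37/8.
Against Route-2 this mix gives (3/8)·9 + (5/8)·2 = 37/8.
All of the smuggler's active replies (Route-1, Route-2) yield 37/8, and no column does worse for the inspector. The mix makes the smuggler indifferent and guarantees 37/8, so it is optimal.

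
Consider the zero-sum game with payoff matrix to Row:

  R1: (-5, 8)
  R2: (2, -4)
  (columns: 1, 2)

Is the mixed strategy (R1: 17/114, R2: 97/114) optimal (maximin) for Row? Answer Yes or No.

Against 1 this mix gives (17/114)·(-5) + (97/114)·2 = 109/114.
Against 2 this mix gives (17/114)·8 + (97/114)·(-4) = -42/19.
Column will play 2, holding Row to -42/19. Shifting weight toward the row that does better against 2 would raise this floor (the equalizing mix achieves -4/19 against both 2 and 1), so the proposed strategy is not optimal.

No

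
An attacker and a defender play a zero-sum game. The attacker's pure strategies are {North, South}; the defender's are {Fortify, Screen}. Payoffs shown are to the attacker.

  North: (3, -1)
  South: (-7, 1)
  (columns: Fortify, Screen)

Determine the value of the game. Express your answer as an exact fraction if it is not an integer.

Row minima: North → -1, South → -7; maximin = -1.
Column maxima: Fortify → 3, Screen → 1; minimax = 1.
-1 ≠ 1, so there is no saddle point; optimal play is mixed.
Let the attacker play North with probability p. Expected payoff against Fortify: 3p + (-7)(1−p) = 10p − 7; against Screen: (-1)p + 1(1−p) = −2p + 1.
Setting these equal: 10p − 7 = −2p + 1 ⇒ 12p = 8 ⇒ p = 2/3, and the value is (10)·(2/3) − 7 = -1/3.
For the defender: with q = P(Fortify), equating North's and South's payoffs gives 4q − 1 = −8q + 1 ⇒ q = 1/6.

-1/3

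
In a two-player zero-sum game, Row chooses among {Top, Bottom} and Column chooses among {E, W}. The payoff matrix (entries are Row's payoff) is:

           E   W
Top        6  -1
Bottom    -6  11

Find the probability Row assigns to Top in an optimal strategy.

Row minima: Top → -1, Bottom → -6; maximin = -1.
Column maxima: E → 6, W → 11; minimax = 6.
-1 ≠ 6, so there is no saddle point; optimal play is mixed.
Let Row play Top with probability p. Expected payoff against E: 6p + (-6)(1−p) = 12p − 6; against W: (-1)p + 11(1−p) = −12p + 11.
Setting these equal: 12p − 6 = −12p + 11 ⇒ 24p = 17 ⇒ p = 17/24, and the value is (12)·(17/24) − 6 = 5/2.
For Column: with q = P(E), equating Top's and Bottom's payoffs gives 7q − 1 = −17q + 11 ⇒ q = 1/2.

17/24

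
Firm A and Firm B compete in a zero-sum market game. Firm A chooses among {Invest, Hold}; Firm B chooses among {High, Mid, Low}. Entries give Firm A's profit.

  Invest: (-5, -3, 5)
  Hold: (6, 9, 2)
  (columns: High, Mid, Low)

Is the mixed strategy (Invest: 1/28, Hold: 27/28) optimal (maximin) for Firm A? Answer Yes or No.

Against High this mix gives (1/28)·(-5) + (27/28)·6 = 157/28.
Against Mid this mix gives (1/28)·(-3) + (27/28)·9 = 60/7.
Against Low this mix gives (1/28)·5 + (27/28)·2 = 59/28.
Firm B will play Low, holding Firm A to 59/28. Shifting weight toward the row that does better against Low would raise this floor (the equalizing mix achieves 20/7 against both Low and High), so the proposed strategy is not optimal.

No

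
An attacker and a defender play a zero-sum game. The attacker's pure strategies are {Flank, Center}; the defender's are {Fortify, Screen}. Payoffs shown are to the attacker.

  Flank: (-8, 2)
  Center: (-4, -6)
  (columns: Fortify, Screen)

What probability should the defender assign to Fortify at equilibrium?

Row minima: Flank → -8, Center → -6; maximin = -6.
Column maxima: Fortify → -4, Screen → 2; minimax = -4.
-6 ≠ -4, so there is no saddle point; optimal play is mixed.
Let the attacker play Flank with probability p. Expected payoff against Fortify: (-8)p + (-4)(1−p) = −4p − 4; against Screen: 2p + (-6)(1−p) = 8p − 6.
Setting these equal: −4p − 4 = 8p − 6 ⇒ −12p = -2 ⇒ p = 1/6, and the value is (-4)·(1/6) − 4 = -14/3.
For the defender: with q = P(Fortify), equating Flank's and Center's payoffs gives −10q + 2 = 2q − 6 ⇒ q = 2/3.

2/3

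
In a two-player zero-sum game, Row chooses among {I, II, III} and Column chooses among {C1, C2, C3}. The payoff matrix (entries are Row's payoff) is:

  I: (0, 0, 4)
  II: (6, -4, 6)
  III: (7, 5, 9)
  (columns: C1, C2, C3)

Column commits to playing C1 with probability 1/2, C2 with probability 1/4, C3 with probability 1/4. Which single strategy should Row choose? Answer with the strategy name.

III

Expected payoff of I: (1/2)·0 + (1/4)·0 + (1/4)·4 = 1.
Expected payoff of II: (1/2)·6 + (1/4)·(-4) + (1/4)·6 = 7/2.
Expected payoff of III: (1/2)·7 + (1/4)·5 + (1/4)·9 = 7.
The largest is 7, so Row's best response is III.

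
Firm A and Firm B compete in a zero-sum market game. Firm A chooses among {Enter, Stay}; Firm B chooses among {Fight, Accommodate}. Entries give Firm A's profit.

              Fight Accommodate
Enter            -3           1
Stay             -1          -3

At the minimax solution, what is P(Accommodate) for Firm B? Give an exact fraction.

Row minima: Enter → -3, Stay → -3; maximin = -3.
Column maxima: Fight → -1, Accommodate → 1; minimax = -1.
-3 ≠ -1, so there is no saddle point; optimal play is mixed.
Let Firm A play Enter with probability p. Expected payoff against Fight: (-3)p + (-1)(1−p) = −2p − 1; against Accommodate: 1p + (-3)(1−p) = 4p − 3.
Setting these equal: −2p − 1 = 4p − 3 ⇒ −6p = -2 ⇒ p = 1/3, and the value is (-2)·(1/3) − 1 = -5/3.
For Firm B: with q = P(Fight), equating Enter's and Stay's payoffs gives −4q + 1 = 2q − 3 ⇒ q = 2/3.

1/3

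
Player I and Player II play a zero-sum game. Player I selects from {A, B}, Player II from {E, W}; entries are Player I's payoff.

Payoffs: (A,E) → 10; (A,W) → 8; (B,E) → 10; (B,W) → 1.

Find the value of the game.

8

Row minima: A → 8, B → 1; maximin = 8.
Column maxima: E → 10, W → 8; minimax = 8.
Since maximin = minimax = 8, there is a saddle point and the value is 8.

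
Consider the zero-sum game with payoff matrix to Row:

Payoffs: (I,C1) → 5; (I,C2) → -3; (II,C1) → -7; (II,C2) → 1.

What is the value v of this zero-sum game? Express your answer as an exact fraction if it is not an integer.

-1

Row minima: I → -3, II → -7; maximin = -3.
Column maxima: C1 → 5, C2 → 1; minimax = 1.
-3 ≠ 1, so there is no saddle point; optimal play is mixed.
Let Row play I with probability p. Expected payoff against C1: 5p + (-7)(1−p) = 12p − 7; against C2: (-3)p + 1(1−p) = −4p + 1.
Setting these equal: 12p − 7 = −4p + 1 ⇒ 16p = 8 ⇒ p = 1/2, and the value is (12)·(1/2) − 7 = -1.
For Column: with q = P(C1), equating I's and II's payoffs gives 8q − 3 = −8q + 1 ⇒ q = 1/4.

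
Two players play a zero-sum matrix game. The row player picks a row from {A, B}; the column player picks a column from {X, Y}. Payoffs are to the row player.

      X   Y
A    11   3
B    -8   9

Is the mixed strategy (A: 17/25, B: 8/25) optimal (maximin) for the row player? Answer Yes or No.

Yes

Against X this mix gives (17/25)·11 + (8/25)·(-8) = 123/25.
Against Y this mix gives (17/25)·3 + (8/25)·9 = 123/25.
All of the column player's active replies (X, Y) yield 123/25, and no column does worse for the row player. The mix makes the column player indifferent and guarantees 123/25, so it is optimal.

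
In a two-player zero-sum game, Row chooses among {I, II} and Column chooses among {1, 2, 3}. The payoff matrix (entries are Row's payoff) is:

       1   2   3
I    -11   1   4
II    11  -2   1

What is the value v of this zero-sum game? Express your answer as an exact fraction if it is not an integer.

Row minima: I → -11, II → -2; maximin = -2.
Column maxima: 1 → 11, 2 → 1, 3 → 4; minimax = 1.
-2 ≠ 1, so there is no saddle point; optimal play is mixed.
3 is strictly dominated by 2 (it gives Row strictly more in every row), so Column never plays it.
On the remaining 2×2 (I, II vs 1, 2):
Let Row play I with probability p. Expected payoff against 1: (-11)p + 11(1−p) = −22p + 11; against 2: 1p + (-2)(1−p) = 3p − 2.
Setting these equal: −22p + 11 = 3p − 2 ⇒ −25p = -13 ⇒ p = 13/25, and the value is (-22)·(13/25) + 11 = -11/25.
For Column: with q = P(1), equating I's and II's payoffs gives −12q + 1 = 13q − 2 ⇒ q = 3/25.

-11/25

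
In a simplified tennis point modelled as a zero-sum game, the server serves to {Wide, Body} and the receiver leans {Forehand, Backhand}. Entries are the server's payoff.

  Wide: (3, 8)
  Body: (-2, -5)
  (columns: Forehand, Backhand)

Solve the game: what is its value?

3

Row minima: Wide → 3, Body → -5; maximin = 3.
Column maxima: Forehand → 3, Backhand → 8; minimax = 3.
Since maximin = minimax = 3, there is a saddle point and the value is 3.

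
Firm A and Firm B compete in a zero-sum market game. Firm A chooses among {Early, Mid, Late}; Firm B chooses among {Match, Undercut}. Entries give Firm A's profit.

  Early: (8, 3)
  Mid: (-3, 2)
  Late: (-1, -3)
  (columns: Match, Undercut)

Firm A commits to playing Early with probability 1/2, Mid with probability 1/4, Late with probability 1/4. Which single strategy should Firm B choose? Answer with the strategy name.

If Firm B plays Match, Firm A's expected payoff is (1/2)·8 + (1/4)·(-3) + (1/4)·(-1) = 3.
If Firm B plays Undercut, Firm A's expected payoff is (1/2)·3 + (1/4)·2 + (1/4)·(-3) = 5/4.
Firm B minimizes Firm A's payoff; the smallest is 5/4, so the best response is Undercut.

Undercut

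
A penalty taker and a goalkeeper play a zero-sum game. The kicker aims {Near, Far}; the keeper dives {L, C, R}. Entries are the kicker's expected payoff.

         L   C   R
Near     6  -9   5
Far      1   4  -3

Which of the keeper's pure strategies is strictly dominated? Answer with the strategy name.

R holds the kicker's payoff strictly below L in every row: 5 < 6, -3 < 1.
So L is strictly dominated for the keeper.

L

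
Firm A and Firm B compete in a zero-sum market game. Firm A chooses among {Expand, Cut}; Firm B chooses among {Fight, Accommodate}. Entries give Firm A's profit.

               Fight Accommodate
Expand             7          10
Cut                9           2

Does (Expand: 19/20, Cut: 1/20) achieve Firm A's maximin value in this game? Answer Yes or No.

No

Against Fight this mix gives (19/20)·7 + (1/20)·9 = 71/10.
Against Accommodate this mix gives (19/20)·10 + (1/20)·2 = 48/5.
Firm B will play Fight, holding Firm A to 71/10. Shifting weight toward the row that does better against Fight would raise this floor (the equalizing mix achieves 38/5 against both Fight and Accommodate), so the proposed strategy is not optimal.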